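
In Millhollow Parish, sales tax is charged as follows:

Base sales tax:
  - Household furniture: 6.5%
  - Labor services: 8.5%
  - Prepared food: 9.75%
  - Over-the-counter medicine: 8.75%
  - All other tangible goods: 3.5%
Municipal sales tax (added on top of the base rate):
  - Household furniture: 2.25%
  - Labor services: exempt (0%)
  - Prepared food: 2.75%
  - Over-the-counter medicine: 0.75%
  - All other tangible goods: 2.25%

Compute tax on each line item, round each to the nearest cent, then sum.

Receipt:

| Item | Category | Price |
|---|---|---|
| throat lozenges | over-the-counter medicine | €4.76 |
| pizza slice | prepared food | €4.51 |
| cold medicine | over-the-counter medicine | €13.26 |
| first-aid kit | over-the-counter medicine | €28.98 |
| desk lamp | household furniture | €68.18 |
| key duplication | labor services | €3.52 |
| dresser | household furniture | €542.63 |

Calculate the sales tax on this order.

€58.77

Throat lozenges €4.76: over-the-counter medicine → 8.75% + 0.75% municipal = 9.5% → €0.45
Pizza slice €4.51: prepared food → 9.75% + 2.75% municipal = 12.5% → €0.56
Cold medicine €13.26: over-the-counter medicine → 8.75% + 0.75% municipal = 9.5% → €1.26
First-aid kit €28.98: over-the-counter medicine → 8.75% + 0.75% municipal = 9.5% → €2.75
Desk lamp €68.18: household furniture → 6.5% + 2.25% municipal = 8.75% → €5.97
Key duplication €3.52: labor services → 8.5% + 0% municipal = 8.5% → €0.30
Dresser €542.63: household furniture → 6.5% + 2.25% municipal = 8.75% → €47.48
Total tax = €0.45 + €0.56 + €1.26 + €2.75 + €5.97 + €0.30 + €47.48 = €58.77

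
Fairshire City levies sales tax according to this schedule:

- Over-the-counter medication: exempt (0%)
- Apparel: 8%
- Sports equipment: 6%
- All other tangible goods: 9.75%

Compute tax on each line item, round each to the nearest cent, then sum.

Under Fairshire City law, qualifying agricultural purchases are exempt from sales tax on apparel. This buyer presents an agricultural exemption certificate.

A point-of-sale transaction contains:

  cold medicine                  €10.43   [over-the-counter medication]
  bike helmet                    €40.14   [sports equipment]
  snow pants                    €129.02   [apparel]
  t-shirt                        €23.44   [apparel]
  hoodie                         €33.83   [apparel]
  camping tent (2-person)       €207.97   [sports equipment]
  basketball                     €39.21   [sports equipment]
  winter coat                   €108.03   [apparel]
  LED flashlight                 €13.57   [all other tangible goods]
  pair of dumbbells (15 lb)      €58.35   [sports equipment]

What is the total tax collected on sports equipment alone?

€20.74

Bike helmet €40.14: sports equipment → 6% → €2.41
Camping tent (2-person) €207.97: sports equipment → 6% → €12.48
Basketball €39.21: sports equipment → 6% → €2.35
Pair of dumbbells (15 lb) €58.35: sports equipment → 6% → €3.50
Tax on sports equipment = €2.41 + €12.48 + €2.35 + €3.50 = €20.74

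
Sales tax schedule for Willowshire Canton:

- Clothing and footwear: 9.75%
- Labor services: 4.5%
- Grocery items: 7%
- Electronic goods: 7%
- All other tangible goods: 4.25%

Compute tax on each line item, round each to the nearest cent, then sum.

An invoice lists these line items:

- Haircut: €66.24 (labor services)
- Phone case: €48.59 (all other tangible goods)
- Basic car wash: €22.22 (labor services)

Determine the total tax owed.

Haircut €66.24: labor services → 4.5% → €2.98
Phone case €48.59: all other tangible goods → 4.25% → €2.07
Basic car wash €22.22: labor services → 4.5% → €1.00
Total tax = €2.98 + €2.07 + €1.00 = €6.05

€6.05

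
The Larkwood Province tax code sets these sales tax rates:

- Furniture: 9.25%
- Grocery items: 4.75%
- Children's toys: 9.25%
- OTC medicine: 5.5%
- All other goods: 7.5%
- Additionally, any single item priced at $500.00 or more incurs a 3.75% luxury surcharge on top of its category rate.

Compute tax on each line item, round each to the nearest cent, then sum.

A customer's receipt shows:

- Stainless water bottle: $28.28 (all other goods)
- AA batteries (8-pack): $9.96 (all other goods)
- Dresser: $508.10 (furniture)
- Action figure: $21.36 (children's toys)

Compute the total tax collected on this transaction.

$70.90

Stainless water bottle $28.28: all other goods → 7.5% → $2.12
AA batteries (8-pack) $9.96: all other goods → 7.5% → $0.75
Dresser $508.10: furniture → 9.25% + 3.75% surcharge = 13% → $66.05
Action figure $21.36: children's toys → 9.25% → $1.98
Total tax = $2.12 + $0.75 + $66.05 + $1.98 = $70.90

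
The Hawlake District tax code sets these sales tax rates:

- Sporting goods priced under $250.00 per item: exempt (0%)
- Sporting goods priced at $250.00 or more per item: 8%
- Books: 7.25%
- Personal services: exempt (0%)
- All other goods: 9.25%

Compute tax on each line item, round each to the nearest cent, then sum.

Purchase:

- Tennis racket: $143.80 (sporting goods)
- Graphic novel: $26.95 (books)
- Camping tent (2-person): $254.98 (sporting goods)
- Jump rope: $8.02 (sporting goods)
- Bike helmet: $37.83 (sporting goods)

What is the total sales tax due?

Tennis racket $143.80: sporting goods, under $250.00 → 0% → $0.00
Graphic novel $26.95: books → 7.25% → $1.95
Camping tent (2-person) $254.98: sporting goods, $250.00 or more → 8% → $20.40
Jump rope $8.02: sporting goods, under $250.00 → 0% → $0.00
Bike helmet $37.83: sporting goods, under $250.00 → 0% → $0.00
Total tax = $1.95 + $20.40 = $22.35

$22.35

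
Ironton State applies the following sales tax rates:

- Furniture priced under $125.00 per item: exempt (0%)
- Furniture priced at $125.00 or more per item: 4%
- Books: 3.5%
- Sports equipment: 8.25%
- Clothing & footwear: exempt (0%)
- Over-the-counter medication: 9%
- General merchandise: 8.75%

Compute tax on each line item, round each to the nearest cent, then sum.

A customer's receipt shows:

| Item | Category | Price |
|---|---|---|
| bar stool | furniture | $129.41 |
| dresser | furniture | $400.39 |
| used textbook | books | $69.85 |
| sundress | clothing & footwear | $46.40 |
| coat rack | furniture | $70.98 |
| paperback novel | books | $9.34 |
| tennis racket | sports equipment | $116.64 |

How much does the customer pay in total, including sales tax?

Bar stool $129.41: furniture, $125.00 or more → 4% → $5.18
Dresser $400.39: furniture, $125.00 or more → 4% → $16.02
Used textbook $69.85: books → 3.5% → $2.44
Sundress $46.40: clothing & footwear → 0% → $0.00
Coat rack $70.98: furniture, under $125.00 → 0% → $0.00
Paperback novel $9.34: books → 3.5% → $0.33
Tennis racket $116.64: sports equipment → 8.25% → $9.62
Subtotal = $843.01; tax = $33.59; total due = $876.60

$876.60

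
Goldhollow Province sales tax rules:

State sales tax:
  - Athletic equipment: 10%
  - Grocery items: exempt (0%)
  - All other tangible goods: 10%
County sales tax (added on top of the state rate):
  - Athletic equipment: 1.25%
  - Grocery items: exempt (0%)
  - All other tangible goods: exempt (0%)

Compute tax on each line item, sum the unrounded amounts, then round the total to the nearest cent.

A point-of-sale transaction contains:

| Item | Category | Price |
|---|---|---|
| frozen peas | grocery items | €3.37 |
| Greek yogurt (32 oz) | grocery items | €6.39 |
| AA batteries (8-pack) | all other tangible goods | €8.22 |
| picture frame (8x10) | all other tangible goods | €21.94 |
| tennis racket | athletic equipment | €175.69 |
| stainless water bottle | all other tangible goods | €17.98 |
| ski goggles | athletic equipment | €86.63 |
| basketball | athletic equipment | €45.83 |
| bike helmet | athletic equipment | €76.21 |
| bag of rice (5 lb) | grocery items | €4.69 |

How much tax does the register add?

€48.05

Frozen peas €3.37: grocery items → 0% + 0% county = 0% → €0.00
Greek yogurt (32 oz) €6.39: grocery items → 0% + 0% county = 0% → €0.00
AA batteries (8-pack) €8.22: all other tangible goods → 10% + 0% county = 10% → €0.822
Picture frame (8x10) €21.94: all other tangible goods → 10% + 0% county = 10% → €2.194
Tennis racket €175.69: athletic equipment → 10% + 1.25% county = 11.25% → €19.765125
Stainless water bottle €17.98: all other tangible goods → 10% + 0% county = 10% → €1.798
Ski goggles €86.63: athletic equipment → 10% + 1.25% county = 11.25% → €9.745875
Basketball €45.83: athletic equipment → 10% + 1.25% county = 11.25% → €5.155875
Bike helmet €76.21: athletic equipment → 10% + 1.25% county = 11.25% → €8.573625
Bag of rice (5 lb) €4.69: grocery items → 0% + 0% county = 0% → €0.00
Unrounded tax sum = €48.0545 → €48.05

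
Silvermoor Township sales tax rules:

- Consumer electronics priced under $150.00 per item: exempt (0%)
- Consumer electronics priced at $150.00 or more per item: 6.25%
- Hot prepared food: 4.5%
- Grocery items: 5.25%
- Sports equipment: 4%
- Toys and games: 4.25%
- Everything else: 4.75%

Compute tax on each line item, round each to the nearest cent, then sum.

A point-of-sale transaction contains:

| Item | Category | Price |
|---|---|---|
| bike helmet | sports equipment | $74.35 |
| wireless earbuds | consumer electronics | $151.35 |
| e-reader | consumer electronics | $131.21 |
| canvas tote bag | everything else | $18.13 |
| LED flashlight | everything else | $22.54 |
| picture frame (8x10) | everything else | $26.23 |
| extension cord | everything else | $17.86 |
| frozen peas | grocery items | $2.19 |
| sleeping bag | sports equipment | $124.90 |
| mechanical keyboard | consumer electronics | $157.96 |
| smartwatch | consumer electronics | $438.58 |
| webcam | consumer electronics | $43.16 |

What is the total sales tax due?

$58.85

Bike helmet $74.35: sports equipment → 4% → $2.97
Wireless earbuds $151.35: consumer electronics, $150.00 or more → 6.25% → $9.46
E-reader $131.21: consumer electronics, under $150.00 → 0% → $0.00
Canvas tote bag $18.13: everything else → 4.75% → $0.86
LED flashlight $22.54: everything else → 4.75% → $1.07
Picture frame (8x10) $26.23: everything else → 4.75% → $1.25
Extension cord $17.86: everything else → 4.75% → $0.85
Frozen peas $2.19: grocery items → 5.25% → $0.11
Sleeping bag $124.90: sports equipment → 4% → $5.00
Mechanical keyboard $157.96: consumer electronics, $150.00 or more → 6.25% → $9.87
Smartwatch $438.58: consumer electronics, $150.00 or more → 6.25% → $27.41
Webcam $43.16: consumer electronics, under $150.00 → 0% → $0.00
Total tax = $2.97 + $9.46 + $0.86 + $1.07 + $1.25 + $0.85 + $0.11 + $5.00 + $9.87 + $27.41 = $58.85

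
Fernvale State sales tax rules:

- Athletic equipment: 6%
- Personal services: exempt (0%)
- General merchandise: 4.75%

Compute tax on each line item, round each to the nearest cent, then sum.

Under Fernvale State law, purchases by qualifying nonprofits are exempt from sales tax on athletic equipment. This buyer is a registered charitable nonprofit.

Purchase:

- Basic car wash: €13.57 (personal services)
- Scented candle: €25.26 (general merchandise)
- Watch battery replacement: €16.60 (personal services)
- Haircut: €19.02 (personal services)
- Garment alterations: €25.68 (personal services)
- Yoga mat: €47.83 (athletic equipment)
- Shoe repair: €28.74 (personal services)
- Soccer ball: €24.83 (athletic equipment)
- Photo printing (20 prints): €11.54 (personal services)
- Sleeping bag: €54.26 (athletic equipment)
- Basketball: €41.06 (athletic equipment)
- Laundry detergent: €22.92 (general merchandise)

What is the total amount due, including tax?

Basic car wash €13.57: personal services → 0% → €0.00
Scented candle €25.26: general merchandise → 4.75% → €1.20
Watch battery replacement €16.60: personal services → 0% → €0.00
Haircut €19.02: personal services → 0% → €0.00
Garment alterations €25.68: personal services → 0% → €0.00
Yoga mat €47.83: athletic equipment, buyer-exempt → 0% → €0.00
Shoe repair €28.74: personal services → 0% → €0.00
Soccer ball €24.83: athletic equipment, buyer-exempt → 0% → €0.00
Photo printing (20 prints) €11.54: personal services → 0% → €0.00
Sleeping bag €54.26: athletic equipment, buyer-exempt → 0% → €0.00
Basketball €41.06: athletic equipment, buyer-exempt → 0% → €0.00
Laundry detergent €22.92: general merchandise → 4.75% → €1.09
Subtotal = €331.31; tax = €2.29; total due = €333.60

€333.60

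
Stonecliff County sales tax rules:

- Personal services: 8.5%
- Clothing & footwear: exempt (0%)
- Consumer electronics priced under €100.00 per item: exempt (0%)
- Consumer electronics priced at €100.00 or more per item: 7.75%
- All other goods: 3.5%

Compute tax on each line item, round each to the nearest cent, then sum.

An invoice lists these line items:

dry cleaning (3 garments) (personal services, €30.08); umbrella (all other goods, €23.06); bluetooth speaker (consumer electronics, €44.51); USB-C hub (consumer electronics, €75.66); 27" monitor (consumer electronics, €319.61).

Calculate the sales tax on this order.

Dry cleaning (3 garments) €30.08: personal services → 8.5% → €2.56
Umbrella €23.06: all other goods → 3.5% → €0.81
Bluetooth speaker €44.51: consumer electronics, under €100.00 → 0% → €0.00
USB-C hub €75.66: consumer electronics, under €100.00 → 0% → €0.00
27" monitor €319.61: consumer electronics, €100.00 or more → 7.75% → €24.77
Total tax = €2.56 + €0.81 + €24.77 = €28.14

€28.14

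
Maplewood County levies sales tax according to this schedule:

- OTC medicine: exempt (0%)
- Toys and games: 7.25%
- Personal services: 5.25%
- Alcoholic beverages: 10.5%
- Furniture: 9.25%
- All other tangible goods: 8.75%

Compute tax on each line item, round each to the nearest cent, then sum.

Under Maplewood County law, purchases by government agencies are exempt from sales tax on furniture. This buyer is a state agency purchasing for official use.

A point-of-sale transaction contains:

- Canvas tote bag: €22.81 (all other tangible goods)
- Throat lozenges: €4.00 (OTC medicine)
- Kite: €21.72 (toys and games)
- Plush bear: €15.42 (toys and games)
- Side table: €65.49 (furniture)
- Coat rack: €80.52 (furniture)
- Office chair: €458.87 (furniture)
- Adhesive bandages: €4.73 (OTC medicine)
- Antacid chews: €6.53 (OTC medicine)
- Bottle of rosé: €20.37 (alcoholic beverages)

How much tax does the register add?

€6.83

Canvas tote bag €22.81: all other tangible goods → 8.75% → €2.00
Throat lozenges €4.00: OTC medicine → 0% → €0.00
Kite €21.72: toys and games → 7.25% → €1.57
Plush bear €15.42: toys and games → 7.25% → €1.12
Side table €65.49: furniture, buyer-exempt → 0% → €0.00
Coat rack €80.52: furniture, buyer-exempt → 0% → €0.00
Office chair €458.87: furniture, buyer-exempt → 0% → €0.00
Adhesive bandages €4.73: OTC medicine → 0% → €0.00
Antacid chews €6.53: OTC medicine → 0% → €0.00
Bottle of rosé €20.37: alcoholic beverages → 10.5% → €2.14
Total tax = €2.00 + €1.57 + €1.12 + €2.14 = €6.83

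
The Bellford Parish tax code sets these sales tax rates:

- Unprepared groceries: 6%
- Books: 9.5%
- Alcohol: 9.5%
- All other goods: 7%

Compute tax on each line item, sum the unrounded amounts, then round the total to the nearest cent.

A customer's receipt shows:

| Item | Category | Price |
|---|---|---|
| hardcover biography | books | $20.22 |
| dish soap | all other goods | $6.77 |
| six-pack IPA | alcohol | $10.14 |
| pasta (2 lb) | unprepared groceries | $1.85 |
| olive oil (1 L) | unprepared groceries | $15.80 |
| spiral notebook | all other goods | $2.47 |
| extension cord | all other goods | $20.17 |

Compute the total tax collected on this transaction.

Hardcover biography $20.22: books → 9.5% → $1.9209
Dish soap $6.77: all other goods → 7% → $0.4739
Six-pack IPA $10.14: alcohol → 9.5% → $0.9633
Pasta (2 lb) $1.85: unprepared groceries → 6% → $0.111
Olive oil (1 L) $15.80: unprepared groceries → 6% → $0.948
Spiral notebook $2.47: all other goods → 7% → $0.1729
Extension cord $20.17: all other goods → 7% → $1.4119
Unrounded tax sum = $6.0019 → $6.00

$6.00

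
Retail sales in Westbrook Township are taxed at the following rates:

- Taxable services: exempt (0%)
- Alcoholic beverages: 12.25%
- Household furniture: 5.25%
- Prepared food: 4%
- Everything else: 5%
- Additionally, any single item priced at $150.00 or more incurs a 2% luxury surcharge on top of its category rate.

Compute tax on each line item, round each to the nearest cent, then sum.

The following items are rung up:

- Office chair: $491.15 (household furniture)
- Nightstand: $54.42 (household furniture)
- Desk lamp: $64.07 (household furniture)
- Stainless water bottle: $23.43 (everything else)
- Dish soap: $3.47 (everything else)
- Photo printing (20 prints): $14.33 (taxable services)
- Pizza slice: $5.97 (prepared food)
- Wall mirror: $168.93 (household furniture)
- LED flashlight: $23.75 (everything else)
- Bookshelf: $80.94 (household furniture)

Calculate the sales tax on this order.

$61.10

Office chair $491.15: household furniture → 5.25% + 2% surcharge = 7.25% → $35.61
Nightstand $54.42: household furniture → 5.25% → $2.86
Desk lamp $64.07: household furniture → 5.25% → $3.36
Stainless water bottle $23.43: everything else → 5% → $1.17
Dish soap $3.47: everything else → 5% → $0.17
Photo printing (20 prints) $14.33: taxable services → 0% → $0.00
Pizza slice $5.97: prepared food → 4% → $0.24
Wall mirror $168.93: household furniture → 5.25% + 2% surcharge = 7.25% → $12.25
LED flashlight $23.75: everything else → 5% → $1.19
Bookshelf $80.94: household furniture → 5.25% → $4.25
Total tax = $35.61 + $2.86 + $3.36 + $1.17 + $0.17 + $0.24 + $12.25 + $1.19 + $4.25 = $61.10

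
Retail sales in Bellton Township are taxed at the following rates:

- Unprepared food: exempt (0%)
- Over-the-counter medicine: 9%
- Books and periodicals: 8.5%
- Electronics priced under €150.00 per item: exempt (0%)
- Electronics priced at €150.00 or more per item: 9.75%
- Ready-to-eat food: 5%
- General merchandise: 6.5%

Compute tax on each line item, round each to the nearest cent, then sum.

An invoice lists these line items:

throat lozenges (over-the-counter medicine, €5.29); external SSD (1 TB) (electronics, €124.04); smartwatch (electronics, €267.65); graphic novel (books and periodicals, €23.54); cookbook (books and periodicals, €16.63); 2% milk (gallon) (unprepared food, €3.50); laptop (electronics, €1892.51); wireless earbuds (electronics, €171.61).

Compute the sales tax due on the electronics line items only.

External SSD (1 TB) €124.04: electronics, under €150.00 → 0% → €0.00
Smartwatch €267.65: electronics, €150.00 or more → 9.75% → €26.10
Laptop €1892.51: electronics, €150.00 or more → 9.75% → €184.52
Wireless earbuds €171.61: electronics, €150.00 or more → 9.75% → €16.73
Tax on electronics = €0.00 + €26.10 + €184.52 + €16.73 = €227.35

€227.35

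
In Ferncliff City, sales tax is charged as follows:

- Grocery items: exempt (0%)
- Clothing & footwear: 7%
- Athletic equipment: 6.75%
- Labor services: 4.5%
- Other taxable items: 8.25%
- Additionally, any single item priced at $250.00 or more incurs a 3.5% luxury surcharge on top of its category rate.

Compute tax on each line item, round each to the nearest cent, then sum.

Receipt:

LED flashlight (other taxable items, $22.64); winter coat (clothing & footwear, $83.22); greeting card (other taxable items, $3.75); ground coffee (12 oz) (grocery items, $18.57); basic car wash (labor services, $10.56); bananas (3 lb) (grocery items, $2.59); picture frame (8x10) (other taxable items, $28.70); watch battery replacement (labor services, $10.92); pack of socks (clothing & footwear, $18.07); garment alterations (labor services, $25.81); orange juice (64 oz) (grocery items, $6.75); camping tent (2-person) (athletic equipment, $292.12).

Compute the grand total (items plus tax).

$567.41

LED flashlight $22.64: other taxable items → 8.25% → $1.87
Winter coat $83.22: clothing & footwear → 7% → $5.83
Greeting card $3.75: other taxable items → 8.25% → $0.31
Ground coffee (12 oz) $18.57: grocery items → 0% → $0.00
Basic car wash $10.56: labor services → 4.5% → $0.48
Bananas (3 lb) $2.59: grocery items → 0% → $0.00
Picture frame (8x10) $28.70: other taxable items → 8.25% → $2.37
Watch battery replacement $10.92: labor services → 4.5% → $0.49
Pack of socks $18.07: clothing & footwear → 7% → $1.26
Garment alterations $25.81: labor services → 4.5% → $1.16
Orange juice (64 oz) $6.75: grocery items → 0% → $0.00
Camping tent (2-person) $292.12: athletic equipment → 6.75% + 3.5% surcharge = 10.25% → $29.94
Subtotal = $523.70; tax = $43.71; total due = $567.41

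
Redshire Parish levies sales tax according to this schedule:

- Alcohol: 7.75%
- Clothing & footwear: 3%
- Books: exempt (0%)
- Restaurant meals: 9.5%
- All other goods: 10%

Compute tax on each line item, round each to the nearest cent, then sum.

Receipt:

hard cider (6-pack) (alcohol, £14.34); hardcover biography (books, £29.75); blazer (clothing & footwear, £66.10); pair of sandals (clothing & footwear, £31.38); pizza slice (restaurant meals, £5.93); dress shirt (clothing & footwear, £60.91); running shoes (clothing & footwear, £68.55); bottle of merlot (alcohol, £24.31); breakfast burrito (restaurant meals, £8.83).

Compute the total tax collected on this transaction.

£11.20

Hard cider (6-pack) £14.34: alcohol → 7.75% → £1.11
Hardcover biography £29.75: books → 0% → £0.00
Blazer £66.10: clothing & footwear → 3% → £1.98
Pair of sandals £31.38: clothing & footwear → 3% → £0.94
Pizza slice £5.93: restaurant meals → 9.5% → £0.56
Dress shirt £60.91: clothing & footwear → 3% → £1.83
Running shoes £68.55: clothing & footwear → 3% → £2.06
Bottle of merlot £24.31: alcohol → 7.75% → £1.88
Breakfast burrito £8.83: restaurant meals → 9.5% → £0.84
Total tax = £1.11 + £1.98 + £0.94 + £0.56 + £1.83 + £2.06 + £1.88 + £0.84 = £11.20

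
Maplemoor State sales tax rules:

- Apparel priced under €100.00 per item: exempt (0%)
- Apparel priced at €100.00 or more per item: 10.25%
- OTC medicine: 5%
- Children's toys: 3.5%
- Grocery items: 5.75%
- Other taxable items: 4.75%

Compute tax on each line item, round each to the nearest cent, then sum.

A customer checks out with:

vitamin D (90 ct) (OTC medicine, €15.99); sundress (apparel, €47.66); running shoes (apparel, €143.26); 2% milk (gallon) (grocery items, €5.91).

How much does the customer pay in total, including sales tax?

€228.64

Vitamin D (90 ct) €15.99: OTC medicine → 5% → €0.80
Sundress €47.66: apparel, under €100.00 → 0% → €0.00
Running shoes €143.26: apparel, €100.00 or more → 10.25% → €14.68
2% milk (gallon) €5.91: grocery items → 5.75% → €0.34
Subtotal = €212.82; tax = €15.82; total due = €228.64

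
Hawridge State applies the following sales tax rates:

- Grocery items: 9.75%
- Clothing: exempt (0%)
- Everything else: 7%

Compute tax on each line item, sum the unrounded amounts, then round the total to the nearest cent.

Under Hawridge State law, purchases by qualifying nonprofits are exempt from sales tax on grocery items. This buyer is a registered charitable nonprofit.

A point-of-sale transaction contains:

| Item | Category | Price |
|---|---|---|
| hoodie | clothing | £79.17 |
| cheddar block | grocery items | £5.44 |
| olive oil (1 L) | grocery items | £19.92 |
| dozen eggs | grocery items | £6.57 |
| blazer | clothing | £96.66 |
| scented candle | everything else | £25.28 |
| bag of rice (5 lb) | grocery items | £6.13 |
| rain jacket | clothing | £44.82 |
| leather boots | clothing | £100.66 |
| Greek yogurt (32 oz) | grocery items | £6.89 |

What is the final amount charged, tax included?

Hoodie £79.17: clothing → 0% → £0.00
Cheddar block £5.44: grocery items, buyer-exempt → 0% → £0.00
Olive oil (1 L) £19.92: grocery items, buyer-exempt → 0% → £0.00
Dozen eggs £6.57: grocery items, buyer-exempt → 0% → £0.00
Blazer £96.66: clothing → 0% → £0.00
Scented candle £25.28: everything else → 7% → £1.7696
Bag of rice (5 lb) £6.13: grocery items, buyer-exempt → 0% → £0.00
Rain jacket £44.82: clothing → 0% → £0.00
Leather boots £100.66: clothing → 0% → £0.00
Greek yogurt (32 oz) £6.89: grocery items, buyer-exempt → 0% → £0.00
Subtotal = £391.54; unrounded tax = £1.7696 → £1.77; total due = £393.31

£393.31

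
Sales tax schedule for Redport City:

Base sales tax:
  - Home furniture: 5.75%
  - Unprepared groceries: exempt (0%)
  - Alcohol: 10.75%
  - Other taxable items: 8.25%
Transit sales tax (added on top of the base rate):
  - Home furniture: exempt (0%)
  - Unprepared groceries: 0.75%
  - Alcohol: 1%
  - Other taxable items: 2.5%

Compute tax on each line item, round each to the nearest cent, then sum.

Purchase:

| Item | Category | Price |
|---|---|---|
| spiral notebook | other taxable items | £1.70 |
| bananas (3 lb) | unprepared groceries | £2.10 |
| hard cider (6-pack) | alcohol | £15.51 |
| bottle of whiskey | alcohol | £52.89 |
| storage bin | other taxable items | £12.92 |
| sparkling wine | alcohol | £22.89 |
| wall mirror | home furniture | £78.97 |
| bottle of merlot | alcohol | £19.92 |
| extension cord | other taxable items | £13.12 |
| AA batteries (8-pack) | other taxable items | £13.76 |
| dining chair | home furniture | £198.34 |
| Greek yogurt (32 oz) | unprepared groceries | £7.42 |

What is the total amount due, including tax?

Spiral notebook £1.70: other taxable items → 8.25% + 2.5% transit = 10.75% → £0.18
Bananas (3 lb) £2.10: unprepared groceries → 0% + 0.75% transit = 0.75% → £0.02
Hard cider (6-pack) £15.51: alcohol → 10.75% + 1% transit = 11.75% → £1.82
Bottle of whiskey £52.89: alcohol → 10.75% + 1% transit = 11.75% → £6.21
Storage bin £12.92: other taxable items → 8.25% + 2.5% transit = 10.75% → £1.39
Sparkling wine £22.89: alcohol → 10.75% + 1% transit = 11.75% → £2.69
Wall mirror £78.97: home furniture → 5.75% + 0% transit = 5.75% → £4.54
Bottle of merlot £19.92: alcohol → 10.75% + 1% transit = 11.75% → £2.34
Extension cord £13.12: other taxable items → 8.25% + 2.5% transit = 10.75% → £1.41
AA batteries (8-pack) £13.76: other taxable items → 8.25% + 2.5% transit = 10.75% → £1.48
Dining chair £198.34: home furniture → 5.75% + 0% transit = 5.75% → £11.40
Greek yogurt (32 oz) £7.42: unprepared groceries → 0% + 0.75% transit = 0.75% → £0.06
Subtotal = £439.54; tax = £33.54; total due = £473.08

£473.08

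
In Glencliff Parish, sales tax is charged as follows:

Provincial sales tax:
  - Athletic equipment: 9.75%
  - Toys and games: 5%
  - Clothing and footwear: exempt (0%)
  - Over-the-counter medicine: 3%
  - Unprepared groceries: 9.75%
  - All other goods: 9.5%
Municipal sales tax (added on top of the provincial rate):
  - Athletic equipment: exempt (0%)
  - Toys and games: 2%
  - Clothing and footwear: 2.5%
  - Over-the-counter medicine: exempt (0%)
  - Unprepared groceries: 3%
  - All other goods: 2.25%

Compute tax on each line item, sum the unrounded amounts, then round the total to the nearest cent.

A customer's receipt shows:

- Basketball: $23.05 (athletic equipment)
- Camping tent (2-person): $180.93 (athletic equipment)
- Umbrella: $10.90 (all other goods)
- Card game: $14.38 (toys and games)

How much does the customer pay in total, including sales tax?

$251.44

Basketball $23.05: athletic equipment → 9.75% + 0% municipal = 9.75% → $2.247375
Camping tent (2-person) $180.93: athletic equipment → 9.75% + 0% municipal = 9.75% → $17.640675
Umbrella $10.90: all other goods → 9.5% + 2.25% municipal = 11.75% → $1.28075
Card game $14.38: toys and games → 5% + 2% municipal = 7% → $1.0066
Subtotal = $229.26; unrounded tax = $22.1754 → $22.18; total due = $251.44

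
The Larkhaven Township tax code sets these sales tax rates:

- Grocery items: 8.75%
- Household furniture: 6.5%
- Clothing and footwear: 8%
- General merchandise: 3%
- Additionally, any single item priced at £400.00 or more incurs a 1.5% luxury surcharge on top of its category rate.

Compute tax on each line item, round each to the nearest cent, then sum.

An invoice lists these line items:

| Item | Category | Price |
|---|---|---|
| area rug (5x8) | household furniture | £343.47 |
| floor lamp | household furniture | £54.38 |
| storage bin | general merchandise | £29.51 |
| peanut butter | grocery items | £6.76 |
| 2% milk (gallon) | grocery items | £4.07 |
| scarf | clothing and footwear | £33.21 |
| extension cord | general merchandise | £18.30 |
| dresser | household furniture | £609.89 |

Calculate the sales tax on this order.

Area rug (5x8) £343.47: household furniture → 6.5% → £22.33
Floor lamp £54.38: household furniture → 6.5% → £3.53
Storage bin £29.51: general merchandise → 3% → £0.89
Peanut butter £6.76: grocery items → 8.75% → £0.59
2% milk (gallon) £4.07: grocery items → 8.75% → £0.36
Scarf £33.21: clothing and footwear → 8% → £2.66
Extension cord £18.30: general merchandise → 3% → £0.55
Dresser £609.89: household furniture → 6.5% + 1.5% surcharge = 8% → £48.79
Total tax = £22.33 + £3.53 + £0.89 + £0.59 + £0.36 + £2.66 + £0.55 + £48.79 = £79.70

£79.70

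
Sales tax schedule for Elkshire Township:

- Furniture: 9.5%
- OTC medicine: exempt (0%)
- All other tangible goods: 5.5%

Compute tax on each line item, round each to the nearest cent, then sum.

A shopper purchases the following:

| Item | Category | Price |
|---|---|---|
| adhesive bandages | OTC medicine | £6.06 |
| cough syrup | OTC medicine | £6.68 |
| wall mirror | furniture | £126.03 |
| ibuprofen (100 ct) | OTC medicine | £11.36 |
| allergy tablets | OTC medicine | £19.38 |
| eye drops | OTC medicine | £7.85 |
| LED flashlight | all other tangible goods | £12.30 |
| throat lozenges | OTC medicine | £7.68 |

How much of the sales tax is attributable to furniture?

£11.97

Wall mirror £126.03: furniture → 9.5% → £11.97
Tax on furniture = £11.97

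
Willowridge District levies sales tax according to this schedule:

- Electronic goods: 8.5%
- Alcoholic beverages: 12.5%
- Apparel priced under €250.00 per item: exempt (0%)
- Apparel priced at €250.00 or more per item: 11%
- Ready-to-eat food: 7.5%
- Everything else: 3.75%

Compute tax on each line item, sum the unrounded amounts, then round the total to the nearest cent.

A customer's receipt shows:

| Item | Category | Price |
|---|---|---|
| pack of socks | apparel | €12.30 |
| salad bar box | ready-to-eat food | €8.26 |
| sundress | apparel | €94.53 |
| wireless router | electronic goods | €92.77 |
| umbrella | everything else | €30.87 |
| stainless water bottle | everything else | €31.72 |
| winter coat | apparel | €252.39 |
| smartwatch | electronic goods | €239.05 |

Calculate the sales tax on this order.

€58.93

Pack of socks €12.30: apparel, under €250.00 → 0% → €0.00
Salad bar box €8.26: ready-to-eat food → 7.5% → €0.6195
Sundress €94.53: apparel, under €250.00 → 0% → €0.00
Wireless router €92.77: electronic goods → 8.5% → €7.88545
Umbrella €30.87: everything else → 3.75% → €1.157625
Stainless water bottle €31.72: everything else → 3.75% → €1.1895
Winter coat €252.39: apparel, €250.00 or more → 11% → €27.7629
Smartwatch €239.05: electronic goods → 8.5% → €20.31925
Unrounded tax sum = €58.934225 → €58.93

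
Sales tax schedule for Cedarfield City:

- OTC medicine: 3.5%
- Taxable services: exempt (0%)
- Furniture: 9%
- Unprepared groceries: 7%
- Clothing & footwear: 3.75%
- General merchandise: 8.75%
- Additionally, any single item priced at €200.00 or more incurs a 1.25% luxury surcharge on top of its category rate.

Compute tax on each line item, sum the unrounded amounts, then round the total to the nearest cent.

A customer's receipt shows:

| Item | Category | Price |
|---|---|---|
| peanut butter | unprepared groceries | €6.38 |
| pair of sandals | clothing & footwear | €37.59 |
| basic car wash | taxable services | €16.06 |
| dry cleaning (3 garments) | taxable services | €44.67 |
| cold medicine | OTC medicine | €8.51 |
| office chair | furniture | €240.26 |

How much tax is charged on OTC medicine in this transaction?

Cold medicine €8.51: OTC medicine → 3.5% → €0.29785
Tax on OTC medicine: unrounded sum = €0.29785 → €0.30

€0.30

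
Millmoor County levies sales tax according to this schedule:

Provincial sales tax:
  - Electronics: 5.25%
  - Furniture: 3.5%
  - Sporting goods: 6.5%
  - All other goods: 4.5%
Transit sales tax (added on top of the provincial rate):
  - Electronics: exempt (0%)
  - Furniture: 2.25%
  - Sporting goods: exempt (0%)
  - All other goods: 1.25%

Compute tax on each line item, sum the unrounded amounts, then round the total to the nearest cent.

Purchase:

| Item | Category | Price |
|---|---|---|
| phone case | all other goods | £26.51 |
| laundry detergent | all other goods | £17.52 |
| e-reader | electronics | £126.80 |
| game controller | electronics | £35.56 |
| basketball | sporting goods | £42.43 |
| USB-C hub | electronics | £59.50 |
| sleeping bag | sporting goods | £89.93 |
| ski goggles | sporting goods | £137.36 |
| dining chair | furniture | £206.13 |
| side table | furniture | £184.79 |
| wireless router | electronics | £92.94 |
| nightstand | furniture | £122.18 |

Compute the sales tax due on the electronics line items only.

E-reader £126.80: electronics → 5.25% + 0% transit = 5.25% → £6.657
Game controller £35.56: electronics → 5.25% + 0% transit = 5.25% → £1.8669
USB-C hub £59.50: electronics → 5.25% + 0% transit = 5.25% → £3.12375
Wireless router £92.94: electronics → 5.25% + 0% transit = 5.25% → £4.87935
Tax on electronics: unrounded sum = £16.527 → £16.53

£16.53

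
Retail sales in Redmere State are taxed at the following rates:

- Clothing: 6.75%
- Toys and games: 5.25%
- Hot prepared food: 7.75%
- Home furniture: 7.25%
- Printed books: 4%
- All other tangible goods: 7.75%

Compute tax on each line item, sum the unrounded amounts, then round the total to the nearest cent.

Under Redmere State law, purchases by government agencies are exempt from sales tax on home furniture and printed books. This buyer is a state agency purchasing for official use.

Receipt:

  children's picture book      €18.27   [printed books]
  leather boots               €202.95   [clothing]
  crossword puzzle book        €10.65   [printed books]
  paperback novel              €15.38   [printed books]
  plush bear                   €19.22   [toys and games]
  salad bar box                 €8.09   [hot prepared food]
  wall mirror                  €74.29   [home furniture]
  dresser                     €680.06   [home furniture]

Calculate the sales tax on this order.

€15.34

Children's picture book €18.27: printed books, buyer-exempt → 0% → €0.00
Leather boots €202.95: clothing → 6.75% → €13.699125
Crossword puzzle book €10.65: printed books, buyer-exempt → 0% → €0.00
Paperback novel €15.38: printed books, buyer-exempt → 0% → €0.00
Plush bear €19.22: toys and games → 5.25% → €1.00905
Salad bar box €8.09: hot prepared food → 7.75% → €0.626975
Wall mirror €74.29: home furniture, buyer-exempt → 0% → €0.00
Dresser €680.06: home furniture, buyer-exempt → 0% → €0.00
Unrounded tax sum = €15.33515 → €15.34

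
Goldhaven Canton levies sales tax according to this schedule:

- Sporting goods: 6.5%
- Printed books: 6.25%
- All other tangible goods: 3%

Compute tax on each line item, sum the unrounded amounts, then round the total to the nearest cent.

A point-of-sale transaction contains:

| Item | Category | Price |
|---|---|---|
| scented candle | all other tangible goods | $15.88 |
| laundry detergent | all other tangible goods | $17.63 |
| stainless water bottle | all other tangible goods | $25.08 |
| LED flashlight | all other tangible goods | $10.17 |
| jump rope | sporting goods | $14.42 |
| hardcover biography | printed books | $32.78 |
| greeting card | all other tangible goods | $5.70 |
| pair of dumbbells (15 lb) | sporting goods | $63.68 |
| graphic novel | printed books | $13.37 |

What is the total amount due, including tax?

$208.90

Scented candle $15.88: all other tangible goods → 3% → $0.4764
Laundry detergent $17.63: all other tangible goods → 3% → $0.5289
Stainless water bottle $25.08: all other tangible goods → 3% → $0.7524
LED flashlight $10.17: all other tangible goods → 3% → $0.3051
Jump rope $14.42: sporting goods → 6.5% → $0.9373
Hardcover biography $32.78: printed books → 6.25% → $2.04875
Greeting card $5.70: all other tangible goods → 3% → $0.171
Pair of dumbbells (15 lb) $63.68: sporting goods → 6.5% → $4.1392
Graphic novel $13.37: printed books → 6.25% → $0.835625
Subtotal = $198.71; unrounded tax = $10.194675 → $10.19; total due = $208.90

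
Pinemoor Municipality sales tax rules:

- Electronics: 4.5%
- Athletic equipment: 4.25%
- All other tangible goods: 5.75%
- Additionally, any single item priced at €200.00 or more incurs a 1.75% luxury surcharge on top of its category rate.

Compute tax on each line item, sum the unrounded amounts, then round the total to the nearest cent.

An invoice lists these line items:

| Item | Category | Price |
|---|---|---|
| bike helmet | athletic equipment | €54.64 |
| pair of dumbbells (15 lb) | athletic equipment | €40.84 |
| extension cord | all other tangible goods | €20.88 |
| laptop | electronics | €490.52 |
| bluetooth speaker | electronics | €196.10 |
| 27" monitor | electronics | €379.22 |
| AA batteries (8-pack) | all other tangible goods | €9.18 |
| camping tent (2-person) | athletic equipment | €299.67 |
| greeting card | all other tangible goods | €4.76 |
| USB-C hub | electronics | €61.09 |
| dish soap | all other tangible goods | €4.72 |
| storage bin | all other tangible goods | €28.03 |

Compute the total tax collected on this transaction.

€91.86

Bike helmet €54.64: athletic equipment → 4.25% → €2.3222
Pair of dumbbells (15 lb) €40.84: athletic equipment → 4.25% → €1.7357
Extension cord €20.88: all other tangible goods → 5.75% → €1.2006
Laptop €490.52: electronics → 4.5% + 1.75% surcharge = 6.25% → €30.6575
Bluetooth speaker €196.10: electronics → 4.5% → €8.8245
27" monitor €379.22: electronics → 4.5% + 1.75% surcharge = 6.25% → €23.70125
AA batteries (8-pack) €9.18: all other tangible goods → 5.75% → €0.52785
Camping tent (2-person) €299.67: athletic equipment → 4.25% + 1.75% surcharge = 6% → €17.9802
Greeting card €4.76: all other tangible goods → 5.75% → €0.2737
USB-C hub €61.09: electronics → 4.5% → €2.74905
Dish soap €4.72: all other tangible goods → 5.75% → €0.2714
Storage bin €28.03: all other tangible goods → 5.75% → €1.611725
Unrounded tax sum = €91.855675 → €91.86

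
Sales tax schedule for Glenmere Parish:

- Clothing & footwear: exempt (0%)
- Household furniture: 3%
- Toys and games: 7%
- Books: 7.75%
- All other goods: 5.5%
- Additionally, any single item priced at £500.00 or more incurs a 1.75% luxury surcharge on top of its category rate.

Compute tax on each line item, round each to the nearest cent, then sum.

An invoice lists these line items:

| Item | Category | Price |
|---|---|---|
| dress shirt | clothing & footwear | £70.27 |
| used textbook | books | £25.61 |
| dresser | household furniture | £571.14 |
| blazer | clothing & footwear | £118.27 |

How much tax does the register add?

£29.11

Dress shirt £70.27: clothing & footwear → 0% → £0.00
Used textbook £25.61: books → 7.75% → £1.98
Dresser £571.14: household furniture → 3% + 1.75% surcharge = 4.75% → £27.13
Blazer £118.27: clothing & footwear → 0% → £0.00
Total tax = £1.98 + £27.13 = £29.11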